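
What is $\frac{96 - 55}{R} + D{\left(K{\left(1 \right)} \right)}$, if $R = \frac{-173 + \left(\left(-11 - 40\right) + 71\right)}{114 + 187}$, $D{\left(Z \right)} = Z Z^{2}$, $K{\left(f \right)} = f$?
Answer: $- \frac{12188}{153} \approx -79.66$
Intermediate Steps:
$D{\left(Z \right)} = Z^{3}$
$R = - \frac{153}{301}$ ($R = \frac{-173 + \left(-51 + 71\right)}{301} = \left(-173 + 20\right) \frac{1}{301} = \left(-153\right) \frac{1}{301} = - \frac{153}{301} \approx -0.50831$)
$\frac{96 - 55}{R} + D{\left(K{\left(1 \right)} \right)} = \frac{96 - 55}{- \frac{153}{301}} + 1^{3} = \left(96 - 55\right) \left(- \frac{301}{153}\right) + 1 = 41 \left(- \frac{301}{153}\right) + 1 = - \frac{12341}{153} + 1 = - \frac{12188}{153}$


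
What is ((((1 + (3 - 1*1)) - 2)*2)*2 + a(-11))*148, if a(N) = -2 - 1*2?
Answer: 0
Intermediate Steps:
a(N) = -4 (a(N) = -2 - 2 = -4)
((((1 + (3 - 1*1)) - 2)*2)*2 + a(-11))*148 = ((((1 + (3 - 1*1)) - 2)*2)*2 - 4)*148 = ((((1 + (3 - 1)) - 2)*2)*2 - 4)*148 = ((((1 + 2) - 2)*2)*2 - 4)*148 = (((3 - 2)*2)*2 - 4)*148 = ((1*2)*2 - 4)*148 = (2*2 - 4)*148 = (4 - 4)*148 = 0*148 = 0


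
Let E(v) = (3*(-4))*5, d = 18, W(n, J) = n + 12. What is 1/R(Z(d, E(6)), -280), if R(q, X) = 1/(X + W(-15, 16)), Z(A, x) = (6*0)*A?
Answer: -283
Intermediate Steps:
W(n, J) = 12 + n
E(v) = -60 (E(v) = -12*5 = -60)
Z(A, x) = 0 (Z(A, x) = 0*A = 0)
R(q, X) = 1/(-3 + X) (R(q, X) = 1/(X + (12 - 15)) = 1/(X - 3) = 1/(-3 + X))
1/R(Z(d, E(6)), -280) = 1/(1/(-3 - 280)) = 1/(1/(-283)) = 1/(-1/283) = -283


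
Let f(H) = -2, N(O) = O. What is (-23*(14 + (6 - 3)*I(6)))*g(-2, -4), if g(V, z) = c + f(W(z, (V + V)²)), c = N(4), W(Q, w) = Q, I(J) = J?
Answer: -1472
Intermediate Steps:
c = 4
g(V, z) = 2 (g(V, z) = 4 - 2 = 2)
(-23*(14 + (6 - 3)*I(6)))*g(-2, -4) = -23*(14 + (6 - 3)*6)*2 = -23*(14 + 3*6)*2 = -23*(14 + 18)*2 = -23*32*2 = -736*2 = -1472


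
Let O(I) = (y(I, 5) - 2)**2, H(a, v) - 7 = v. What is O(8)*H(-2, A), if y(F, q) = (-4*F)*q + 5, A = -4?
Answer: 73947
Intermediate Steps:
H(a, v) = 7 + v
y(F, q) = 5 - 4*F*q (y(F, q) = -4*F*q + 5 = 5 - 4*F*q)
O(I) = (3 - 20*I)**2 (O(I) = ((5 - 4*I*5) - 2)**2 = ((5 - 20*I) - 2)**2 = (3 - 20*I)**2)
O(8)*H(-2, A) = (-3 + 20*8)**2*(7 - 4) = (-3 + 160)**2*3 = 157**2*3 = 24649*3 = 73947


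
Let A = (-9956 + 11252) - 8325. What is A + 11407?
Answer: 4378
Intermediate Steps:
A = -7029 (A = 1296 - 8325 = -7029)
A + 11407 = -7029 + 11407 = 4378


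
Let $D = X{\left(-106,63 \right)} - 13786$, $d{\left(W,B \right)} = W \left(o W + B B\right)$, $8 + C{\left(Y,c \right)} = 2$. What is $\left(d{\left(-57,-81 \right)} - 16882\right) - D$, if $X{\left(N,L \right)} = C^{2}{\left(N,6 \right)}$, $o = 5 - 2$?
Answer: $-367362$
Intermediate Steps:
$o = 3$ ($o = 5 - 2 = 3$)
$C{\left(Y,c \right)} = -6$ ($C{\left(Y,c \right)} = -8 + 2 = -6$)
$d{\left(W,B \right)} = W \left(B^{2} + 3 W\right)$ ($d{\left(W,B \right)} = W \left(3 W + B B\right) = W \left(3 W + B^{2}\right) = W \left(B^{2} + 3 W\right)$)
$X{\left(N,L \right)} = 36$ ($X{\left(N,L \right)} = \left(-6\right)^{2} = 36$)
$D = -13750$ ($D = 36 - 13786 = -13750$)
$\left(d{\left(-57,-81 \right)} - 16882\right) - D = \left(- 57 \left(\left(-81\right)^{2} + 3 \left(-57\right)\right) - 16882\right) - -13750 = \left(- 57 \left(6561 - 171\right) - 16882\right) + 13750 = \left(\left(-57\right) 6390 - 16882\right) + 13750 = \left(-364230 - 16882\right) + 13750 = -381112 + 13750 = -367362$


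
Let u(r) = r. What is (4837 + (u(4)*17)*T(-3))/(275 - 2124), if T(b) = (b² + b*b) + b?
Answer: -5857/1849 ≈ -3.1677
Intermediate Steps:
T(b) = b + 2*b² (T(b) = (b² + b²) + b = 2*b² + b = b + 2*b²)
(4837 + (u(4)*17)*T(-3))/(275 - 2124) = (4837 + (4*17)*(-3*(1 + 2*(-3))))/(275 - 2124) = (4837 + 68*(-3*(1 - 6)))/(-1849) = (4837 + 68*(-3*(-5)))*(-1/1849) = (4837 + 68*15)*(-1/1849) = (4837 + 1020)*(-1/1849) = 5857*(-1/1849) = -5857/1849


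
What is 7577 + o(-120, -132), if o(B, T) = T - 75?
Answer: 7370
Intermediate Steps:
o(B, T) = -75 + T
7577 + o(-120, -132) = 7577 + (-75 - 132) = 7577 - 207 = 7370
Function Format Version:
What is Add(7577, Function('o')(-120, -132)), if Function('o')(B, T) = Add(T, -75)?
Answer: 7370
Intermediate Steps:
Function('o')(B, T) = Add(-75, T)
Add(7577, Function('o')(-120, -132)) = Add(7577, Add(-75, -132)) = Add(7577, -207) = 7370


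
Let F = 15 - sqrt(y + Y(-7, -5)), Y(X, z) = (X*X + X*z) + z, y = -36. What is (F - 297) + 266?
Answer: -16 - sqrt(43) ≈ -22.557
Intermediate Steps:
Y(X, z) = z + X**2 + X*z (Y(X, z) = (X**2 + X*z) + z = z + X**2 + X*z)
F = 15 - sqrt(43) (F = 15 - sqrt(-36 + (-5 + (-7)**2 - 7*(-5))) = 15 - sqrt(-36 + (-5 + 49 + 35)) = 15 - sqrt(-36 + 79) = 15 - sqrt(43) ≈ 8.4426)
(F - 297) + 266 = ((15 - sqrt(43)) - 297) + 266 = (-282 - sqrt(43)) + 266 = -16 - sqrt(43)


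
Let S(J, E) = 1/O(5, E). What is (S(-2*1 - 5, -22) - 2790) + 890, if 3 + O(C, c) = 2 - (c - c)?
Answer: -1901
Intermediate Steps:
O(C, c) = -1 (O(C, c) = -3 + (2 - (c - c)) = -3 + (2 - 1*0) = -3 + (2 + 0) = -3 + 2 = -1)
S(J, E) = -1 (S(J, E) = 1/(-1) = -1)
(S(-2*1 - 5, -22) - 2790) + 890 = (-1 - 2790) + 890 = -2791 + 890 = -1901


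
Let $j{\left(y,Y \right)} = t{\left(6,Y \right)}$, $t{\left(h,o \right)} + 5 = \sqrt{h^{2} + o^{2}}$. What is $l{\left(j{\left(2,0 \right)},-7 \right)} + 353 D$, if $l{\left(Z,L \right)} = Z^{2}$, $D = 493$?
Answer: $174030$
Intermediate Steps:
$t{\left(h,o \right)} = -5 + \sqrt{h^{2} + o^{2}}$
$j{\left(y,Y \right)} = -5 + \sqrt{36 + Y^{2}}$ ($j{\left(y,Y \right)} = -5 + \sqrt{6^{2} + Y^{2}} = -5 + \sqrt{36 + Y^{2}}$)
$l{\left(j{\left(2,0 \right)},-7 \right)} + 353 D = \left(-5 + \sqrt{36 + 0^{2}}\right)^{2} + 353 \cdot 493 = \left(-5 + \sqrt{36 + 0}\right)^{2} + 174029 = \left(-5 + \sqrt{36}\right)^{2} + 174029 = \left(-5 + 6\right)^{2} + 174029 = 1^{2} + 174029 = 1 + 174029 = 174030$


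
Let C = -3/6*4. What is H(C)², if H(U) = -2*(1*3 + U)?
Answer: 4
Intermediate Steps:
C = -2 (C = -3*⅙*4 = -½*4 = -2)
H(U) = -6 - 2*U (H(U) = -2*(3 + U) = -6 - 2*U)
H(C)² = (-6 - 2*(-2))² = (-6 + 4)² = (-2)² = 4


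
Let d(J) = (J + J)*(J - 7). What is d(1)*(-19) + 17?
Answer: 245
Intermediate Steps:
d(J) = 2*J*(-7 + J) (d(J) = (2*J)*(-7 + J) = 2*J*(-7 + J))
d(1)*(-19) + 17 = (2*1*(-7 + 1))*(-19) + 17 = (2*1*(-6))*(-19) + 17 = -12*(-19) + 17 = 228 + 17 = 245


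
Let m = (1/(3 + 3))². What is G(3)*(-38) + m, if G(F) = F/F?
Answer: -1367/36 ≈ -37.972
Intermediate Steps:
G(F) = 1
m = 1/36 (m = (1/6)² = (⅙)² = 1/36 ≈ 0.027778)
G(3)*(-38) + m = 1*(-38) + 1/36 = -38 + 1/36 = -1367/36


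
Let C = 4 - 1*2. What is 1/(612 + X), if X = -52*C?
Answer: 1/508 ≈ 0.0019685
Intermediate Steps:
C = 2 (C = 4 - 2 = 2)
X = -104 (X = -52*2 = -104)
1/(612 + X) = 1/(612 - 104) = 1/508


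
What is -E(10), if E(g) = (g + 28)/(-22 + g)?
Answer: 19/6 ≈ 3.1667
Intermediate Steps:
E(g) = (28 + g)/(-22 + g)
-E(10) = -(28 + 10)/(-22 + 10) = -38/(-12) = -(-1)*38/12 = -1*(-19/6) = 19/6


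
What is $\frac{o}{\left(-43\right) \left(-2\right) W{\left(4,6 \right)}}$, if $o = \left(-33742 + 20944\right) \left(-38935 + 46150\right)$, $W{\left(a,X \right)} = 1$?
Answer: $- \frac{46168785}{43} \approx -1.0737 \cdot 10^{6}$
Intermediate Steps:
$o = -92337570$ ($o = \left(-12798\right) 7215 = -92337570$)
$\frac{o}{\left(-43\right) \left(-2\right) W{\left(4,6 \right)}} = - \frac{92337570}{\left(-43\right) \left(-2\right) 1} = - \frac{92337570}{86 \cdot 1} = - \frac{92337570}{86} = \left(-92337570\right) \frac{1}{86} = - \frac{46168785}{43}$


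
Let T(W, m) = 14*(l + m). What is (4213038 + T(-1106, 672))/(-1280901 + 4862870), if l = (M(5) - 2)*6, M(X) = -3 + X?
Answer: 4222446/3581969 ≈ 1.1788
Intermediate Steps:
l = 0 (l = ((-3 + 5) - 2)*6 = (2 - 2)*6 = 0*6 = 0)
T(W, m) = 14*m (T(W, m) = 14*(0 + m) = 14*m)
(4213038 + T(-1106, 672))/(-1280901 + 4862870) = (4213038 + 14*672)/(-1280901 + 4862870) = (4213038 + 9408)/3581969 = 4222446*(1/3581969) = 4222446/3581969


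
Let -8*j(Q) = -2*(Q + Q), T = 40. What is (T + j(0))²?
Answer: 1600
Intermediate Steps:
j(Q) = Q/2 (j(Q) = -(-1)*(Q + Q)/4 = -(-1)*2*Q/4 = -(-1)*Q/2 = Q/2)
(T + j(0))² = (40 + (½)*0)² = (40 + 0)² = 40² = 1600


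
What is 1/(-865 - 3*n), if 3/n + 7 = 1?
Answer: -2/1727 ≈ -0.0011581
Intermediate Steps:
n = -½ (n = 3/(-7 + 1) = 3/(-6) = 3*(-⅙) = -½ ≈ -0.50000)
1/(-865 - 3*n) = 1/(-865 - 3*(-½)) = 1/(-865 + 3/2) = 1/(-1727/2) = -2/1727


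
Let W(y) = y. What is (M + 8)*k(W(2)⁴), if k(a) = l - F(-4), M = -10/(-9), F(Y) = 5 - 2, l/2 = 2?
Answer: 82/9 ≈ 9.1111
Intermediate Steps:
l = 4 (l = 2*2 = 4)
F(Y) = 3
M = 10/9 (M = -10*(-⅑) = 10/9 ≈ 1.1111)
k(a) = 1 (k(a) = 4 - 1*3 = 4 - 3 = 1)
(M + 8)*k(W(2)⁴) = (10/9 + 8)*1 = (82/9)*1 = 82/9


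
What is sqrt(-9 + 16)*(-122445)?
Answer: -122445*sqrt(7) ≈ -3.2396e+5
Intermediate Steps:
sqrt(-9 + 16)*(-122445) = sqrt(7)*(-122445) = -122445*sqrt(7)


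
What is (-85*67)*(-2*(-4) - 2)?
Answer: -34170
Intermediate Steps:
(-85*67)*(-2*(-4) - 2) = -5695*(8 - 2) = -5695*6 = -34170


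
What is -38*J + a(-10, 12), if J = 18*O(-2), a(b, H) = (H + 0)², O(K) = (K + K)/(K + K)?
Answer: -540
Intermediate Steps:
O(K) = 1 (O(K) = (2*K)/((2*K)) = (2*K)*(1/(2*K)) = 1)
a(b, H) = H²
J = 18 (J = 18*1 = 18)
-38*J + a(-10, 12) = -38*18 + 12² = -684 + 144 = -540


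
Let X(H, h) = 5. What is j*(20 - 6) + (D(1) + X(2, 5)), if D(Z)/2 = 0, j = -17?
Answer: -233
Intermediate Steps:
D(Z) = 0 (D(Z) = 2*0 = 0)
j*(20 - 6) + (D(1) + X(2, 5)) = -17*(20 - 6) + (0 + 5) = -17*14 + 5 = -238 + 5 = -233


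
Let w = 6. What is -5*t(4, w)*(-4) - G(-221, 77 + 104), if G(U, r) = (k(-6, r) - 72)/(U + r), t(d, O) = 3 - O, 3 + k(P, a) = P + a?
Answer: -115/2 ≈ -57.500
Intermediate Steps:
k(P, a) = -3 + P + a (k(P, a) = -3 + (P + a) = -3 + P + a)
G(U, r) = (-81 + r)/(U + r) (G(U, r) = ((-3 - 6 + r) - 72)/(U + r) = ((-9 + r) - 72)/(U + r) = (-81 + r)/(U + r))
-5*t(4, w)*(-4) - G(-221, 77 + 104) = -5*(3 - 1*6)*(-4) - (-81 + (77 + 104))/(-221 + (77 + 104)) = -5*(3 - 6)*(-4) - (-81 + 181)/(-221 + 181) = -5*(-3)*(-4) - 100/(-40) = 15*(-4) - (-1)*100/40 = -60 - 1*(-5/2) = -60 + 5/2 = -115/2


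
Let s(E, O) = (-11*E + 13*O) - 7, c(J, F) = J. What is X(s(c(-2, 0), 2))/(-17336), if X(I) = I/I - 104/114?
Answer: -5/988152 ≈ -5.0599e-6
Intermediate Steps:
s(E, O) = -7 - 11*E + 13*O
X(I) = 5/57 (X(I) = 1 - 104*1/114 = 1 - 52/57 = 5/57)
X(s(c(-2, 0), 2))/(-17336) = (5/57)/(-17336) = (5/57)*(-1/17336) = -5/988152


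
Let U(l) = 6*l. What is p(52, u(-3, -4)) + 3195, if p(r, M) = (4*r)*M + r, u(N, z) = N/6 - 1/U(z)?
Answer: 9455/3 ≈ 3151.7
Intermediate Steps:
u(N, z) = -1/(6*z) + N/6 (u(N, z) = N/6 - 1/(6*z) = -1/(6*z) + N/6)
p(r, M) = r + 4*M*r (p(r, M) = 4*M*r + r = r + 4*M*r)
p(52, u(-3, -4)) + 3195 = 52*(1 + 4*((⅙)*(-1 - 3*(-4))/(-4))) + 3195 = 52*(1 + 4*((⅙)*(-¼)*(-1 + 12))) + 3195 = 52*(1 + 4*((⅙)*(-¼)*11)) + 3195 = 52*(1 + 4*(-11/24)) + 3195 = 52*(1 - 11/6) + 3195 = 52*(-⅚) + 3195 = -130/3 + 3195 = 9455/3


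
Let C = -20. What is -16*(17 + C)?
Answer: 48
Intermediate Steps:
-16*(17 + C) = -16*(17 - 20) = -16*(-3) = 48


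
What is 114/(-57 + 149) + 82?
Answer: 3829/46 ≈ 83.239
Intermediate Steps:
114/(-57 + 149) + 82 = 114/92 + 82 = 114*(1/92) + 82 = 57/46 + 82 = 3829/46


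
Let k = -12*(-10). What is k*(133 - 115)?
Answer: 2160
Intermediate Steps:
k = 120 (k = -1*(-120) = 120)
k*(133 - 115) = 120*(133 - 115) = 120*18 = 2160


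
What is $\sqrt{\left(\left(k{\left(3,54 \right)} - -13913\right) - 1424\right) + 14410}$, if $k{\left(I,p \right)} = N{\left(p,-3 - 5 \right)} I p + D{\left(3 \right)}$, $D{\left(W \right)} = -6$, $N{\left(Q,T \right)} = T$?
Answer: $\sqrt{25597} \approx 159.99$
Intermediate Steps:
$k{\left(I,p \right)} = -6 - 8 I p$ ($k{\left(I,p \right)} = \left(-3 - 5\right) I p - 6 = - 8 I p - 6 = -6 - 8 I p$)
$\sqrt{\left(\left(k{\left(3,54 \right)} - -13913\right) - 1424\right) + 14410} = \sqrt{\left(\left(\left(-6 - 24 \cdot 54\right) - -13913\right) - 1424\right) + 14410} = \sqrt{\left(\left(\left(-6 - 1296\right) + 13913\right) - 1424\right) + 14410} = \sqrt{\left(\left(-1302 + 13913\right) - 1424\right) + 14410} = \sqrt{\left(12611 - 1424\right) + 14410} = \sqrt{11187 + 14410} = \sqrt{25597}$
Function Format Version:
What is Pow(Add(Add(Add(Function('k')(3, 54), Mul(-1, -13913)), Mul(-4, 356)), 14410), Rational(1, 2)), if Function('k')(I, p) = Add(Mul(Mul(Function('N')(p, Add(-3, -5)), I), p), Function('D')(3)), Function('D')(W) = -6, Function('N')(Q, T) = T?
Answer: Pow(25597, Rational(1, 2)) ≈ 159.99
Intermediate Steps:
Function('k')(I, p) = Add(-6, Mul(-8, I, p)) (Function('k')(I, p) = Add(Mul(Mul(Add(-3, -5), I), p), -6) = Add(Mul(Mul(-8, I), p), -6) = Add(Mul(-8, I, p), -6) = Add(-6, Mul(-8, I, p)))
Pow(Add(Add(Add(Function('k')(3, 54), Mul(-1, -13913)), Mul(-4, 356)), 14410), Rational(1, 2)) = Pow(Add(Add(Add(Add(-6, Mul(-8, 3, 54)), Mul(-1, -13913)), Mul(-4, 356)), 14410), Rational(1, 2)) = Pow(Add(Add(Add(Add(-6, -1296), 13913), -1424), 14410), Rational(1, 2)) = Pow(Add(Add(Add(-1302, 13913), -1424), 14410), Rational(1, 2)) = Pow(Add(Add(12611, -1424), 14410), Rational(1, 2)) = Pow(Add(11187, 14410), Rational(1, 2)) = Pow(25597, Rational(1, 2))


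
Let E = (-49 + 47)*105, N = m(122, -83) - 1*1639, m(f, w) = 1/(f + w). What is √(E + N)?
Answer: I*√2812290/39 ≈ 43.0*I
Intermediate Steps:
N = -63920/39 (N = 1/(122 - 83) - 1*1639 = 1/39 - 1639 = -63920/39 ≈ -1639.0)
E = -210 (E = -2*105 = -210)
√(E + N) = √(-210 - 63920/39) = √(-72110/39) = I*√2812290/39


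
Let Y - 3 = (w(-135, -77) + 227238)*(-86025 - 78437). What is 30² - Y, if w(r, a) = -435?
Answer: 37300475883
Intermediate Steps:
Y = -37300474983 (Y = 3 + (-435 + 227238)*(-86025 - 78437) = 3 + 226803*(-164462) = 3 - 37300474986 = -37300474983)
30² - Y = 30² - 1*(-37300474983) = 900 + 37300474983 = 37300475883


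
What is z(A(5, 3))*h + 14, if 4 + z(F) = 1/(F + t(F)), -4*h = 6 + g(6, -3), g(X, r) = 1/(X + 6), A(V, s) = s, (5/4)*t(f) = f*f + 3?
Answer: 60367/3024 ≈ 19.963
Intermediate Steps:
t(f) = 12/5 + 4*f**2/5 (t(f) = 4*(f*f + 3)/5 = 4*(f**2 + 3)/5 = 4*(3 + f**2)/5 = 12/5 + 4*f**2/5)
g(X, r) = 1/(6 + X)
h = -73/48 (h = -(6 + 1/(6 + 6))/4 = -(6 + 1/12)/4 = -1/4*73/12 = -73/48 ≈ -1.5208)
z(F) = -4 + 1/(12/5 + F + 4*F**2/5) (z(F) = -4 + 1/(F + (12/5 + 4*F**2/5)) = -4 + 1/(12/5 + F + 4*F**2/5))
z(A(5, 3))*h + 14 = ((-43 - 20*3 - 16*3**2)/(12 + 4*3**2 + 5*3))*(-73/48) + 14 = ((-43 - 60 - 16*9)/(12 + 4*9 + 15))*(-73/48) + 14 = ((-43 - 60 - 144)/(12 + 36 + 15))*(-73/48) + 14 = (-247/63)*(-73/48) + 14 = ((1/63)*(-247))*(-73/48) + 14 = -247/63*(-73/48) + 14 = 18031/3024 + 14 = 60367/3024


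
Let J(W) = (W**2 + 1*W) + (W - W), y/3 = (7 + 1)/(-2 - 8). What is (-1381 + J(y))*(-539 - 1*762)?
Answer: 44807741/25 ≈ 1.7923e+6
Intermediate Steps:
y = -12/5 (y = 3*((7 + 1)/(-2 - 8)) = 3*(8/(-10)) = 3*(8*(-1/10)) = 3*(-4/5) = -12/5 ≈ -2.4000)
J(W) = W + W**2 (J(W) = (W**2 + W) + 0 = (W + W**2) + 0 = W + W**2)
(-1381 + J(y))*(-539 - 1*762) = (-1381 - 12*(1 - 12/5)/5)*(-539 - 1*762) = (-1381 - 12/5*(-7/5))*(-539 - 762) = (-1381 + 84/25)*(-1301) = -34441/25*(-1301) = 44807741/25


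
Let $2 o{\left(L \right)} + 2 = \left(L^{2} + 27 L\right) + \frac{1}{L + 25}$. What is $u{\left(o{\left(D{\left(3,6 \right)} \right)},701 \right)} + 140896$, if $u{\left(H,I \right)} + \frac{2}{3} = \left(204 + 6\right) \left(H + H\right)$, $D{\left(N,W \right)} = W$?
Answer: $\frac{16931776}{93} \approx 1.8206 \cdot 10^{5}$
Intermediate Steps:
$o{\left(L \right)} = -1 + \frac{L^{2}}{2} + \frac{1}{2 \left(25 + L\right)} + \frac{27 L}{2}$ ($o{\left(L \right)} = -1 + \frac{\left(L^{2} + 27 L\right) + \frac{1}{L + 25}}{2} = -1 + \frac{\left(L^{2} + 27 L\right) + \frac{1}{25 + L}}{2} = -1 + \frac{L^{2} + \frac{1}{25 + L} + 27 L}{2} = -1 + \left(\frac{L^{2}}{2} + \frac{1}{2 \left(25 + L\right)} + \frac{27 L}{2}\right) = -1 + \frac{L^{2}}{2} + \frac{1}{2 \left(25 + L\right)} + \frac{27 L}{2}$)
$u{\left(H,I \right)} = - \frac{2}{3} + 420 H$ ($u{\left(H,I \right)} = - \frac{2}{3} + \left(204 + 6\right) \left(H + H\right) = - \frac{2}{3} + 210 \cdot 2 H = - \frac{2}{3} + 420 H$)
$u{\left(o{\left(D{\left(3,6 \right)} \right)},701 \right)} + 140896 = \left(- \frac{2}{3} + 420 \frac{-49 + 6^{3} + 52 \cdot 6^{2} + 673 \cdot 6}{2 \left(25 + 6\right)}\right) + 140896 = \left(- \frac{2}{3} + 420 \frac{-49 + 216 + 52 \cdot 36 + 4038}{2 \cdot 31}\right) + 140896 = \left(- \frac{2}{3} + 420 \cdot \frac{1}{2} \cdot \frac{1}{31} \left(-49 + 216 + 1872 + 4038\right)\right) + 140896 = \left(- \frac{2}{3} + 420 \cdot \frac{1}{2} \cdot \frac{1}{31} \cdot 6077\right) + 140896 = \left(- \frac{2}{3} + 420 \cdot \frac{6077}{62}\right) + 140896 = \left(- \frac{2}{3} + \frac{1276170}{31}\right) + 140896 = \frac{3828448}{93} + 140896 = \frac{16931776}{93}$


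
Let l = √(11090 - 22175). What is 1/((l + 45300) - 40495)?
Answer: 961/4619822 - I*√11085/23099110 ≈ 0.00020802 - 4.558e-6*I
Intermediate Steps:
l = I*√11085 (l = √(-11085) = I*√11085 ≈ 105.29*I)
1/((l + 45300) - 40495) = 1/((I*√11085 + 45300) - 40495) = 1/((45300 + I*√11085) - 40495) = 1/(4805 + I*√11085)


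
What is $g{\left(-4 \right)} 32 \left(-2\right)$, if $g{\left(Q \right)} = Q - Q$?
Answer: $0$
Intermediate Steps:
$g{\left(Q \right)} = 0$
$g{\left(-4 \right)} 32 \left(-2\right) = 0 \cdot 32 \left(-2\right) = 0 \left(-2\right) = 0$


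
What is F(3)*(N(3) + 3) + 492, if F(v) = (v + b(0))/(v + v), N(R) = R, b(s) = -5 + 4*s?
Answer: 490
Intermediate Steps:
F(v) = (-5 + v)/(2*v) (F(v) = (v + (-5 + 4*0))/(v + v) = (v + (-5 + 0))/((2*v)) = (v - 5)*(1/(2*v)) = (-5 + v)*(1/(2*v)) = (-5 + v)/(2*v))
F(3)*(N(3) + 3) + 492 = ((1/2)*(-5 + 3)/3)*(3 + 3) + 492 = ((1/2)*(1/3)*(-2))*6 + 492 = -1/3*6 + 492 = -2 + 492 = 490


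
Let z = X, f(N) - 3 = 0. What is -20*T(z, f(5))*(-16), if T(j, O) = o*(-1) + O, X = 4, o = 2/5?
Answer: 832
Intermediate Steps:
o = 2/5 (o = 2*(1/5) = 2/5 ≈ 0.40000)
f(N) = 3 (f(N) = 3 + 0 = 3)
z = 4
T(j, O) = -2/5 + O (T(j, O) = (2/5)*(-1) + O = -2/5 + O)
-20*T(z, f(5))*(-16) = -20*(-2/5 + 3)*(-16) = -20*13/5*(-16) = -52*(-16) = 832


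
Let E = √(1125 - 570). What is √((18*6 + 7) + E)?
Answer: √(115 + √555) ≈ 11.771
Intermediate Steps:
E = √555 ≈ 23.558
√((18*6 + 7) + E) = √((18*6 + 7) + √555) = √((108 + 7) + √555) = √(115 + √555)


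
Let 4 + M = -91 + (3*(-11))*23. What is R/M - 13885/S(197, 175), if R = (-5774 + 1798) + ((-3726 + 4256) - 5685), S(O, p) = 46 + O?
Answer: -9638957/207522 ≈ -46.448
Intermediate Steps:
M = -854 (M = -4 + (-91 + (3*(-11))*23) = -4 + (-91 - 33*23) = -4 + (-91 - 759) = -4 - 850 = -854)
R = -9131 (R = -3976 + (530 - 5685) = -3976 - 5155 = -9131)
R/M - 13885/S(197, 175) = -9131/(-854) - 13885/(46 + 197) = -9131*(-1/854) - 13885/243 = 9131/854 - 13885*1/243 = 9131/854 - 13885/243 = -9638957/207522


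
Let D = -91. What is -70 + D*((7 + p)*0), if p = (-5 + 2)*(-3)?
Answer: -70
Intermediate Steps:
p = 9 (p = -3*(-3) = 9)
-70 + D*((7 + p)*0) = -70 - 91*(7 + 9)*0 = -70 - 1456*0 = -70 - 91*0 = -70 + 0 = -70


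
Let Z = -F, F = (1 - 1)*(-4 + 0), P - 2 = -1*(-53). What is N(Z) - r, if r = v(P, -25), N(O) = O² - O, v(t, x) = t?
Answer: -55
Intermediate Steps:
P = 55 (P = 2 - 1*(-53) = 2 + 53 = 55)
F = 0 (F = 0*(-4) = 0)
Z = 0 (Z = -1*0 = 0)
r = 55
N(Z) - r = 0*(-1 + 0) - 1*55 = 0*(-1) - 55 = 0 - 55 = -55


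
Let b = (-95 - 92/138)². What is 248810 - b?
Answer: 2156921/9 ≈ 2.3966e+5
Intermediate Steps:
b = 82369/9 (b = (-95 - 92*1/138)² = (-95 - ⅔)² = (-287/3)² = 82369/9 ≈ 9152.1)
248810 - b = 248810 - 1*82369/9 = 248810 - 82369/9 = 2156921/9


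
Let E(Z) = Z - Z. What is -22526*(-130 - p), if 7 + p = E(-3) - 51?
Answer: 1621872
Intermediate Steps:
E(Z) = 0
p = -58 (p = -7 + (0 - 51) = -7 - 51 = -58)
-22526*(-130 - p) = -22526*(-130 - 1*(-58)) = -22526*(-130 + 58) = -22526*(-72) = 1621872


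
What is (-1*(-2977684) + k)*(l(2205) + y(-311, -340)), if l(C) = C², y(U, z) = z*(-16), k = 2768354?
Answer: 27968638853670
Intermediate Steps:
y(U, z) = -16*z
(-1*(-2977684) + k)*(l(2205) + y(-311, -340)) = (-1*(-2977684) + 2768354)*(2205² - 16*(-340)) = (2977684 + 2768354)*(4862025 + 5440) = 5746038*4867465 = 27968638853670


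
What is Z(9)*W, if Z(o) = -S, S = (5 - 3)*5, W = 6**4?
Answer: -12960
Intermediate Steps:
W = 1296
S = 10 (S = 2*5 = 10)
Z(o) = -10 (Z(o) = -1*10 = -10)
Z(9)*W = -10*1296 = -12960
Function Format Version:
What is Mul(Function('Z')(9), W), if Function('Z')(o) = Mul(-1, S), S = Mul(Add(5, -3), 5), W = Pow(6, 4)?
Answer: -12960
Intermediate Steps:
W = 1296
S = 10 (S = Mul(2, 5) = 10)
Function('Z')(o) = -10 (Function('Z')(o) = Mul(-1, 10) = -10)
Mul(Function('Z')(9), W) = Mul(-10, 1296) = -12960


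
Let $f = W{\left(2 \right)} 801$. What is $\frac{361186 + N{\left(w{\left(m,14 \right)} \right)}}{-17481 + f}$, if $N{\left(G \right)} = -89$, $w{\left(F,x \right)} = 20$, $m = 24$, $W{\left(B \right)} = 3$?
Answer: $- \frac{361097}{15078} \approx -23.949$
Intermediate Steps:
$f = 2403$ ($f = 3 \cdot 801 = 2403$)
$\frac{361186 + N{\left(w{\left(m,14 \right)} \right)}}{-17481 + f} = \frac{361186 - 89}{-17481 + 2403} = \frac{361097}{-15078} = 361097 \left(- \frac{1}{15078}\right) = - \frac{361097}{15078}$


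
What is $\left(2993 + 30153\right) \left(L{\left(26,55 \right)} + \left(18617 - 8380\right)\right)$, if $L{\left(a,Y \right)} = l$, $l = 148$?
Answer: $344221210$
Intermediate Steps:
$L{\left(a,Y \right)} = 148$
$\left(2993 + 30153\right) \left(L{\left(26,55 \right)} + \left(18617 - 8380\right)\right) = \left(2993 + 30153\right) \left(148 + \left(18617 - 8380\right)\right) = 33146 \left(148 + 10237\right) = 33146 \cdot 10385 = 344221210$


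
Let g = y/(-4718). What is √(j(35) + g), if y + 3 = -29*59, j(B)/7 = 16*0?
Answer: √2021663/2359 ≈ 0.60274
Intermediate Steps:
j(B) = 0 (j(B) = 7*(16*0) = 7*0 = 0)
y = -1714 (y = -3 - 29*59 = -3 - 1711 = -1714)
g = 857/2359 (g = -1714/(-4718) = -1714*(-1/4718) = 857/2359 ≈ 0.36329)
√(j(35) + g) = √(0 + 857/2359) = √(857/2359) = √2021663/2359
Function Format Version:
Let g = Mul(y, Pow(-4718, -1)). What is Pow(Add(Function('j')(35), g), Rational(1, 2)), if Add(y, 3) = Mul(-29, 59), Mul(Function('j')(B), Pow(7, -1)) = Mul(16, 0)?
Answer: Mul(Rational(1, 2359), Pow(2021663, Rational(1, 2))) ≈ 0.60274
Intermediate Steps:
Function('j')(B) = 0 (Function('j')(B) = Mul(7, Mul(16, 0)) = Mul(7, 0) = 0)
y = -1714 (y = Add(-3, Mul(-29, 59)) = Add(-3, -1711) = -1714)
g = Rational(857, 2359) (g = Mul(-1714, Pow(-4718, -1)) = Mul(-1714, Rational(-1, 4718)) = Rational(857, 2359) ≈ 0.36329)
Pow(Add(Function('j')(35), g), Rational(1, 2)) = Pow(Add(0, Rational(857, 2359)), Rational(1, 2)) = Pow(Rational(857, 2359), Rational(1, 2)) = Mul(Rational(1, 2359), Pow(2021663, Rational(1, 2)))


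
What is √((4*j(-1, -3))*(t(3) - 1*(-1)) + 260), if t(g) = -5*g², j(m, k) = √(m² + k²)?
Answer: 2*√(65 - 44*√10) ≈ 17.221*I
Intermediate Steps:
j(m, k) = √(k² + m²)
√((4*j(-1, -3))*(t(3) - 1*(-1)) + 260) = √((4*√((-3)² + (-1)²))*(-5*3² - 1*(-1)) + 260) = √((4*√(9 + 1))*(-5*9 + 1) + 260) = √((4*√10)*(-45 + 1) + 260) = √((4*√10)*(-44) + 260) = √(-176*√10 + 260) = √(260 - 176*√10)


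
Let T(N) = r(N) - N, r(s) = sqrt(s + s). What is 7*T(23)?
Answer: -161 + 7*sqrt(46) ≈ -113.52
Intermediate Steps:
r(s) = sqrt(2)*sqrt(s) (r(s) = sqrt(2*s) = sqrt(2)*sqrt(s))
T(N) = -N + sqrt(2)*sqrt(N) (T(N) = sqrt(2)*sqrt(N) - N = -N + sqrt(2)*sqrt(N))
7*T(23) = 7*(-1*23 + sqrt(2)*sqrt(23)) = 7*(-23 + sqrt(46)) = -161 + 7*sqrt(46)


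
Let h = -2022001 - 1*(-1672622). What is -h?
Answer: 349379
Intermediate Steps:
h = -349379 (h = -2022001 + 1672622 = -349379)
-h = -1*(-349379) = 349379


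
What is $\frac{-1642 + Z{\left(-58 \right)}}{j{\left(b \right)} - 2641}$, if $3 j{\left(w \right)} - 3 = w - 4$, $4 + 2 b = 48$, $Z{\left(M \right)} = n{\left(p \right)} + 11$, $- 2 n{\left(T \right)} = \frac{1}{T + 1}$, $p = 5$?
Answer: $\frac{19573}{31608} \approx 0.61924$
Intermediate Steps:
$n{\left(T \right)} = - \frac{1}{2 \left(1 + T\right)}$ ($n{\left(T \right)} = - \frac{1}{2 \left(T + 1\right)} = - \frac{1}{2 \left(1 + T\right)}$)
$Z{\left(M \right)} = \frac{131}{12}$ ($Z{\left(M \right)} = - \frac{1}{2 + 2 \cdot 5} + 11 = - \frac{1}{2 + 10} + 11 = - \frac{1}{12} + 11 = \frac{131}{12}$)
$b = 22$ ($b = -2 + \frac{1}{2} \cdot 48 = -2 + 24 = 22$)
$j{\left(w \right)} = - \frac{1}{3} + \frac{w}{3}$ ($j{\left(w \right)} = 1 + \frac{w - 4}{3} = 1 + \frac{-4 + w}{3} = 1 + \left(- \frac{4}{3} + \frac{w}{3}\right) = - \frac{1}{3} + \frac{w}{3}$)
$\frac{-1642 + Z{\left(-58 \right)}}{j{\left(b \right)} - 2641} = \frac{-1642 + \frac{131}{12}}{\left(- \frac{1}{3} + \frac{1}{3} \cdot 22\right) - 2641} = - \frac{19573}{12 \left(\left(- \frac{1}{3} + \frac{22}{3}\right) - 2641\right)} = - \frac{19573}{12 \left(7 - 2641\right)} = - \frac{19573}{12 \left(-2634\right)} = \left(- \frac{19573}{12}\right) \left(- \frac{1}{2634}\right) = \frac{19573}{31608}$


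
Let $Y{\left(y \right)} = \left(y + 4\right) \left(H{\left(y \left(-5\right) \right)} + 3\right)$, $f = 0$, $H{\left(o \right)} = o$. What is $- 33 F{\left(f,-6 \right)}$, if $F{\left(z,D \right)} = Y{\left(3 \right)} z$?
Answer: $0$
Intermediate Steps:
$Y{\left(y \right)} = \left(3 - 5 y\right) \left(4 + y\right)$ ($Y{\left(y \right)} = \left(y + 4\right) \left(y \left(-5\right) + 3\right) = \left(4 + y\right) \left(- 5 y + 3\right) = \left(4 + y\right) \left(3 - 5 y\right) = \left(3 - 5 y\right) \left(4 + y\right)$)
$F{\left(z,D \right)} = - 84 z$ ($F{\left(z,D \right)} = \left(12 - 51 - 5 \cdot 3^{2}\right) z = \left(12 - 51 - 45\right) z = - 84 z$)
$- 33 F{\left(f,-6 \right)} = - 33 \left(\left(-84\right) 0\right) = \left(-33\right) 0 = 0$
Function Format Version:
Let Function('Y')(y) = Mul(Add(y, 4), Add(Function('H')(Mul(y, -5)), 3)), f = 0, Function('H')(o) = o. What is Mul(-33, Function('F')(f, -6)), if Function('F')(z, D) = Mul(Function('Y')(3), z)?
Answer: 0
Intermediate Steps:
Function('Y')(y) = Mul(Add(3, Mul(-5, y)), Add(4, y)) (Function('Y')(y) = Mul(Add(y, 4), Add(Mul(y, -5), 3)) = Mul(Add(4, y), Add(Mul(-5, y), 3)) = Mul(Add(4, y), Add(3, Mul(-5, y))) = Mul(Add(3, Mul(-5, y)), Add(4, y)))
Function('F')(z, D) = Mul(-84, z) (Function('F')(z, D) = Mul(Add(12, Mul(-17, 3), Mul(-5, Pow(3, 2))), z) = Mul(Add(12, -51, Mul(-5, 9)), z) = Mul(Add(12, -51, -45), z) = Mul(-84, z))
Mul(-33, Function('F')(f, -6)) = Mul(-33, Mul(-84, 0)) = Mul(-33, 0) = 0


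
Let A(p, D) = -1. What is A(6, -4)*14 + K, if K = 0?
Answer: -14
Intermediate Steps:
A(6, -4)*14 + K = -1*14 + 0 = -14 + 0 = -14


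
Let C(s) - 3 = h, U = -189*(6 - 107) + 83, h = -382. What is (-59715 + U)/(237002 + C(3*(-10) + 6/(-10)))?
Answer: -40543/236623 ≈ -0.17134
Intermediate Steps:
U = 19172 (U = -189*(-101) + 83 = 19089 + 83 = 19172)
C(s) = -379 (C(s) = 3 - 382 = -379)
(-59715 + U)/(237002 + C(3*(-10) + 6/(-10))) = (-59715 + 19172)/(237002 - 379) = -40543/236623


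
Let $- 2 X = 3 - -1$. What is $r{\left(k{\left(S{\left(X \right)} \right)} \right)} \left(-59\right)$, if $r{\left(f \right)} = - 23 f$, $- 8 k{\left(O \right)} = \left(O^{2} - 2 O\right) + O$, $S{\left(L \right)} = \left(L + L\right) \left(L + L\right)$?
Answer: $-40710$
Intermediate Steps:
$X = -2$ ($X = - \frac{3 - -1}{2} = - \frac{3 + 1}{2} = \left(- \frac{1}{2}\right) 4 = -2$)
$S{\left(L \right)} = 4 L^{2}$ ($S{\left(L \right)} = 2 L 2 L = 4 L^{2}$)
$k{\left(O \right)} = - \frac{O^{2}}{8} + \frac{O}{8}$ ($k{\left(O \right)} = - \frac{\left(O^{2} - 2 O\right) + O}{8} = - \frac{O^{2} - O}{8} = - \frac{O^{2}}{8} + \frac{O}{8}$)
$r{\left(k{\left(S{\left(X \right)} \right)} \right)} \left(-59\right) = - 23 \frac{4 \left(-2\right)^{2} \left(1 - 4 \left(-2\right)^{2}\right)}{8} \left(-59\right) = - 23 \frac{4 \cdot 4 \left(1 - 4 \cdot 4\right)}{8} \left(-59\right) = - 23 \cdot \frac{1}{8} \cdot 16 \left(1 - 16\right) \left(-59\right) = - 23 \cdot \frac{1}{8} \cdot 16 \left(-15\right) \left(-59\right) = \left(-23\right) \left(-30\right) \left(-59\right) = 690 \left(-59\right) = -40710$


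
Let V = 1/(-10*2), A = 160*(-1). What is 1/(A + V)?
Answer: -20/3201 ≈ -0.0062480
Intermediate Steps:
A = -160
V = -1/20 (V = 1/(-20) = -1/20 ≈ -0.050000)
1/(A + V) = 1/(-160 - 1/20) = 1/(-3201/20) = -20/3201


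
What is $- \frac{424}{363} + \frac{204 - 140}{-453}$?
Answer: $- \frac{71768}{54813} \approx -1.3093$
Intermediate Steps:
$- \frac{424}{363} + \frac{204 - 140}{-453} = \left(-424\right) \frac{1}{363} + 64 \left(- \frac{1}{453}\right) = - \frac{424}{363} - \frac{64}{453} = - \frac{71768}{54813}$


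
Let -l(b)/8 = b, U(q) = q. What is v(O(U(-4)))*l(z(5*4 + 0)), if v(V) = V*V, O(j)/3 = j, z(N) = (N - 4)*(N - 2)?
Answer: -331776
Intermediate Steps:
z(N) = (-4 + N)*(-2 + N)
O(j) = 3*j
l(b) = -8*b
v(V) = V**2
v(O(U(-4)))*l(z(5*4 + 0)) = (3*(-4))**2*(-8*(8 + (5*4 + 0)**2 - 6*(5*4 + 0))) = (-12)**2*(-8*(8 + (20 + 0)**2 - 6*(20 + 0))) = 144*(-8*(8 + 20**2 - 6*20)) = 144*(-8*(8 + 400 - 120)) = 144*(-8*288) = 144*(-2304) = -331776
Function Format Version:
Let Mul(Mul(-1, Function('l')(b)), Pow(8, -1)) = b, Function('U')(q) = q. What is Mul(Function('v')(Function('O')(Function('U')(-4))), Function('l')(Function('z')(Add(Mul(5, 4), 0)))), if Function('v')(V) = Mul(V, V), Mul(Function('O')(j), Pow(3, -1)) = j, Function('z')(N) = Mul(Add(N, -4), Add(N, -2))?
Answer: -331776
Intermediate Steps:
Function('z')(N) = Mul(Add(-4, N), Add(-2, N))
Function('O')(j) = Mul(3, j)
Function('l')(b) = Mul(-8, b)
Function('v')(V) = Pow(V, 2)
Mul(Function('v')(Function('O')(Function('U')(-4))), Function('l')(Function('z')(Add(Mul(5, 4), 0)))) = Mul(Pow(Mul(3, -4), 2), Mul(-8, Add(8, Pow(Add(Mul(5, 4), 0), 2), Mul(-6, Add(Mul(5, 4), 0))))) = Mul(Pow(-12, 2), Mul(-8, Add(8, Pow(Add(20, 0), 2), Mul(-6, Add(20, 0))))) = Mul(144, Mul(-8, Add(8, Pow(20, 2), Mul(-6, 20)))) = Mul(144, Mul(-8, Add(8, 400, -120))) = Mul(144, Mul(-8, 288)) = Mul(144, -2304) = -331776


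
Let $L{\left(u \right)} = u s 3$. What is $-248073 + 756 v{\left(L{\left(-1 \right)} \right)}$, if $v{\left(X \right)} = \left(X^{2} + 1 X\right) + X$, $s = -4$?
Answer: $-121065$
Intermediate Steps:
$L{\left(u \right)} = - 12 u$ ($L{\left(u \right)} = u \left(-4\right) 3 = - 4 u 3 = - 12 u$)
$v{\left(X \right)} = X^{2} + 2 X$ ($v{\left(X \right)} = \left(X^{2} + X\right) + X = \left(X + X^{2}\right) + X = X^{2} + 2 X$)
$-248073 + 756 v{\left(L{\left(-1 \right)} \right)} = -248073 + 756 \left(-12\right) \left(-1\right) \left(2 - -12\right) = -248073 + 756 \cdot 12 \left(2 + 12\right) = -248073 + 756 \cdot 12 \cdot 14 = -248073 + 756 \cdot 168 = -248073 + 127008 = -121065$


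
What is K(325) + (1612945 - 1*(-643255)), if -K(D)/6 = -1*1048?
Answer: 2262488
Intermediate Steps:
K(D) = 6288 (K(D) = -(-6)*1048 = -6*(-1048) = 6288)
K(325) + (1612945 - 1*(-643255)) = 6288 + (1612945 - 1*(-643255)) = 6288 + (1612945 + 643255) = 6288 + 2256200 = 2262488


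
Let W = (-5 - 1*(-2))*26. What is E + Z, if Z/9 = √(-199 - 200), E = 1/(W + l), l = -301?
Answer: -1/379 + 9*I*√399 ≈ -0.0026385 + 179.77*I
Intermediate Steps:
W = -78 (W = (-5 + 2)*26 = -3*26 = -78)
E = -1/379 (E = 1/(-78 - 301) = 1/(-379) = -1/379 ≈ -0.0026385)
Z = 9*I*√399 (Z = 9*√(-199 - 200) = 9*√(-399) = 9*(I*√399) = 9*I*√399 ≈ 179.77*I)
E + Z = -1/379 + 9*I*√399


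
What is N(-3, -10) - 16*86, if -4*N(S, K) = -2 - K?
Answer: -1378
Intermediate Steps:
N(S, K) = ½ + K/4 (N(S, K) = -(-2 - K)/4 = ½ + K/4)
N(-3, -10) - 16*86 = (½ + (¼)*(-10)) - 16*86 = (½ - 5/2) - 1376 = -2 - 1376 = -1378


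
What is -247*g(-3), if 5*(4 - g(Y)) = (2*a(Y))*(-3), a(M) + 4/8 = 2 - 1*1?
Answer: -5681/5 ≈ -1136.2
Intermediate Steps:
a(M) = ½ (a(M) = -½ + (2 - 1*1) = -½ + (2 - 1) = -½ + 1 = ½)
g(Y) = 23/5 (g(Y) = 4 - 2*(½)*(-3)/5 = 4 - (-3)/5 = 4 - ⅕*(-3) = 4 + ⅗ = 23/5)
-247*g(-3) = -247*23/5 = -5681/5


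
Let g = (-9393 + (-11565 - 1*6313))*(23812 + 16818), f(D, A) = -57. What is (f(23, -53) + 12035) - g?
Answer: 1108032708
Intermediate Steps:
g = -1108020730 (g = (-9393 + (-11565 - 6313))*40630 = (-9393 - 17878)*40630 = -27271*40630 = -1108020730)
(f(23, -53) + 12035) - g = (-57 + 12035) - 1*(-1108020730) = 11978 + 1108020730 = 1108032708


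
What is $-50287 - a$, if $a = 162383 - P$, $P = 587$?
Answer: $-212083$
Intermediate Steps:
$a = 161796$ ($a = 162383 - 587 = 161796$)
$-50287 - a = -50287 - 161796 = -212083$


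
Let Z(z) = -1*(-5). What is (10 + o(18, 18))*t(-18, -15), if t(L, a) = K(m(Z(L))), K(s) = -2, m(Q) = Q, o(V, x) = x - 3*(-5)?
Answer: -86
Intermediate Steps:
Z(z) = 5
o(V, x) = 15 + x (o(V, x) = x + 15 = 15 + x)
t(L, a) = -2
(10 + o(18, 18))*t(-18, -15) = (10 + (15 + 18))*(-2) = (10 + 33)*(-2) = 43*(-2) = -86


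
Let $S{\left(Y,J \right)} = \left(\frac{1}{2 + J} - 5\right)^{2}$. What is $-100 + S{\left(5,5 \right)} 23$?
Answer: $\frac{21688}{49} \approx 442.61$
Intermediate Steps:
$S{\left(Y,J \right)} = \left(-5 + \frac{1}{2 + J}\right)^{2}$
$-100 + S{\left(5,5 \right)} 23 = -100 + \frac{\left(9 + 5 \cdot 5\right)^{2}}{\left(2 + 5\right)^{2}} \cdot 23 = -100 + \frac{\left(9 + 25\right)^{2}}{49} \cdot 23 = -100 + \frac{34^{2}}{49} \cdot 23 = -100 + \frac{1}{49} \cdot 1156 \cdot 23 = -100 + \frac{1156}{49} \cdot 23 = -100 + \frac{26588}{49} = \frac{21688}{49}$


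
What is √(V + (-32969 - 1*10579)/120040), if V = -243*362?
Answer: I*√79222515115470/30010 ≈ 296.59*I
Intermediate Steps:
V = -87966
√(V + (-32969 - 1*10579)/120040) = √(-87966 + (-32969 - 1*10579)/120040) = √(-87966 + (-32969 - 10579)*(1/120040)) = √(-87966 - 43548*1/120040) = √(-87966 - 10887/30010) = √(-2639870547/30010) = I*√79222515115470/30010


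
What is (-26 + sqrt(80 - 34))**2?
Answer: (26 - sqrt(46))**2 ≈ 369.32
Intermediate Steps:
(-26 + sqrt(80 - 34))**2 = (-26 + sqrt(46))**2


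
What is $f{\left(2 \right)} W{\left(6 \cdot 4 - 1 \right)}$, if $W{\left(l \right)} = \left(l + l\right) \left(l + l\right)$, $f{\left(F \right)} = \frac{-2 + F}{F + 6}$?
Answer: $0$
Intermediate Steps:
$f{\left(F \right)} = \frac{-2 + F}{6 + F}$
$W{\left(l \right)} = 4 l^{2}$ ($W{\left(l \right)} = 2 l 2 l = 4 l^{2}$)
$f{\left(2 \right)} W{\left(6 \cdot 4 - 1 \right)} = \frac{-2 + 2}{6 + 2} \cdot 4 \left(6 \cdot 4 - 1\right)^{2} = \frac{1}{8} \cdot 0 \cdot 4 \left(24 - 1\right)^{2} = \frac{1}{8} \cdot 0 \cdot 4 \cdot 23^{2} = 0 \cdot 4 \cdot 529 = 0 \cdot 2116 = 0$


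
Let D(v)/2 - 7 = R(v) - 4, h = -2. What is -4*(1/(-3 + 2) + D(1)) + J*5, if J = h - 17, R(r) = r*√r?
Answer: -123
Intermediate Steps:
R(r) = r^(3/2)
D(v) = 6 + 2*v^(3/2) (D(v) = 14 + 2*(v^(3/2) - 4) = 14 + 2*(-4 + v^(3/2)) = 14 + (-8 + 2*v^(3/2)) = 6 + 2*v^(3/2))
J = -19 (J = -2 - 17 = -19)
-4*(1/(-3 + 2) + D(1)) + J*5 = -4*(1/(-3 + 2) + (6 + 2*1^(3/2))) - 19*5 = -4*(1/(-1) + (6 + 2*1)) - 95 = -4*(-1 + (6 + 2)) - 95 = -4*(-1 + 8) - 95 = -4*7 - 95 = -28 - 95 = -123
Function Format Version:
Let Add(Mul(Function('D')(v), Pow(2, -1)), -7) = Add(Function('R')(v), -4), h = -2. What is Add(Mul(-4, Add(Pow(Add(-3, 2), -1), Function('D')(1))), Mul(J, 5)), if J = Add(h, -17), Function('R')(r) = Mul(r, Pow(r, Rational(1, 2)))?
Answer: -123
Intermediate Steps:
Function('R')(r) = Pow(r, Rational(3, 2))
Function('D')(v) = Add(6, Mul(2, Pow(v, Rational(3, 2)))) (Function('D')(v) = Add(14, Mul(2, Add(Pow(v, Rational(3, 2)), -4))) = Add(14, Mul(2, Add(-4, Pow(v, Rational(3, 2))))) = Add(14, Add(-8, Mul(2, Pow(v, Rational(3, 2))))) = Add(6, Mul(2, Pow(v, Rational(3, 2)))))
J = -19 (J = Add(-2, -17) = -19)
Add(Mul(-4, Add(Pow(Add(-3, 2), -1), Function('D')(1))), Mul(J, 5)) = Add(Mul(-4, Add(Pow(Add(-3, 2), -1), Add(6, Mul(2, Pow(1, Rational(3, 2)))))), Mul(-19, 5)) = Add(Mul(-4, Add(Pow(-1, -1), Add(6, Mul(2, 1)))), -95) = Add(Mul(-4, Add(-1, Add(6, 2))), -95) = Add(Mul(-4, Add(-1, 8)), -95) = Add(Mul(-4, 7), -95) = Add(-28, -95) = -123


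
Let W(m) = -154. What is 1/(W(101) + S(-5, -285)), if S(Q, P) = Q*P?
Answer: 1/1271 ≈ 0.00078678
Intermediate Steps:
S(Q, P) = P*Q
1/(W(101) + S(-5, -285)) = 1/(-154 - 285*(-5)) = 1/(-154 + 1425) = 1/1271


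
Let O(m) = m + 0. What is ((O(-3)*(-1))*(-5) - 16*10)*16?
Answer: -2800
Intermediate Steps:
O(m) = m
((O(-3)*(-1))*(-5) - 16*10)*16 = (-3*(-1)*(-5) - 16*10)*16 = (3*(-5) - 160)*16 = (-15 - 160)*16 = -175*16 = -2800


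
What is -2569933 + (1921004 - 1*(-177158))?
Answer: -471771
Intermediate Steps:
-2569933 + (1921004 - 1*(-177158)) = -2569933 + (1921004 + 177158) = -2569933 + 2098162 = -471771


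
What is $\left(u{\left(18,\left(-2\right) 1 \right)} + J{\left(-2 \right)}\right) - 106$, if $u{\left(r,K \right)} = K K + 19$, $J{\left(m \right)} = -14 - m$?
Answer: $-95$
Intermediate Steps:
$u{\left(r,K \right)} = 19 + K^{2}$ ($u{\left(r,K \right)} = K^{2} + 19 = 19 + K^{2}$)
$\left(u{\left(18,\left(-2\right) 1 \right)} + J{\left(-2 \right)}\right) - 106 = \left(\left(19 + \left(\left(-2\right) 1\right)^{2}\right) - 12\right) - 106 = \left(\left(19 + \left(-2\right)^{2}\right) + \left(-14 + 2\right)\right) - 106 = \left(\left(19 + 4\right) - 12\right) - 106 = \left(23 - 12\right) - 106 = 11 - 106 = -95$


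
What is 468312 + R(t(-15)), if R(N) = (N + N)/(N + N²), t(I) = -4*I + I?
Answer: 10771177/23 ≈ 4.6831e+5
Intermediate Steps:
t(I) = -3*I
R(N) = 2*N/(N + N²) (R(N) = (2*N)/(N + N²) = 2*N/(N + N²))
468312 + R(t(-15)) = 468312 + 2/(1 - 3*(-15)) = 468312 + 2/(1 + 45) = 468312 + 2/46 = 468312 + 2*(1/46) = 468312 + 1/23 = 10771177/23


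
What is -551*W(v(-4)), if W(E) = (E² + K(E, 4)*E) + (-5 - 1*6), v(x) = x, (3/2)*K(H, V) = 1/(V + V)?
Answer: -7714/3 ≈ -2571.3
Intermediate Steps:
K(H, V) = 1/(3*V) (K(H, V) = 2/(3*(V + V)) = 2/(3*((2*V))) = 2*(1/(2*V))/3 = 1/(3*V))
W(E) = -11 + E² + E/12 (W(E) = (E² + ((⅓)/4)*E) + (-5 - 1*6) = (E² + ((⅓)*(¼))*E) + (-5 - 6) = (E² + E/12) - 11 = -11 + E² + E/12)
-551*W(v(-4)) = -551*(-11 + (-4)² + (1/12)*(-4)) = -551*(-11 + 16 - ⅓) = -551*14/3 = -7714/3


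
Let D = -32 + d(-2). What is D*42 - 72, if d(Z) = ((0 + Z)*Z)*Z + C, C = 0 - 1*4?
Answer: -1920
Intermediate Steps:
C = -4 (C = 0 - 4 = -4)
d(Z) = -4 + Z³ (d(Z) = ((0 + Z)*Z)*Z - 4 = (Z*Z)*Z - 4 = Z²*Z - 4 = Z³ - 4 = -4 + Z³)
D = -44 (D = -32 + (-4 + (-2)³) = -32 + (-4 - 8) = -32 - 12 = -44)
D*42 - 72 = -44*42 - 72 = -1848 - 72 = -1920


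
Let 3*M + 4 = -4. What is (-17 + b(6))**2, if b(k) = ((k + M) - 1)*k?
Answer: 9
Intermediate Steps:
M = -8/3 (M = -4/3 + (1/3)*(-4) = -4/3 - 4/3 = -8/3 ≈ -2.6667)
b(k) = k*(-11/3 + k) (b(k) = ((k - 8/3) - 1)*k = ((-8/3 + k) - 1)*k = (-11/3 + k)*k = k*(-11/3 + k))
(-17 + b(6))**2 = (-17 + (1/3)*6*(-11 + 3*6))**2 = (-17 + (1/3)*6*(-11 + 18))**2 = (-17 + (1/3)*6*7)**2 = (-17 + 14)**2 = (-3)**2 = 9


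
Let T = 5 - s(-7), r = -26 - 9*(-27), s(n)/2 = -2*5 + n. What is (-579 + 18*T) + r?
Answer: 340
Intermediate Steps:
s(n) = -20 + 2*n (s(n) = 2*(-2*5 + n) = 2*(-10 + n) = -20 + 2*n)
r = 217 (r = -26 + 243 = 217)
T = 39 (T = 5 - (-20 + 2*(-7)) = 5 - (-20 - 14) = 5 - 1*(-34) = 5 + 34 = 39)
(-579 + 18*T) + r = (-579 + 18*39) + 217 = (-579 + 702) + 217 = 123 + 217 = 340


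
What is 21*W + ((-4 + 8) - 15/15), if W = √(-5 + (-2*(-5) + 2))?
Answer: 3 + 21*√7 ≈ 58.561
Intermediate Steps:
W = √7 (W = √(-5 + (10 + 2)) = √(-5 + 12) = √7 ≈ 2.6458)
21*W + ((-4 + 8) - 15/15) = 21*√7 + ((-4 + 8) - 15/15) = 21*√7 + (4 - 15*1/15) = 21*√7 + (4 - 1) = 21*√7 + 3 = 3 + 21*√7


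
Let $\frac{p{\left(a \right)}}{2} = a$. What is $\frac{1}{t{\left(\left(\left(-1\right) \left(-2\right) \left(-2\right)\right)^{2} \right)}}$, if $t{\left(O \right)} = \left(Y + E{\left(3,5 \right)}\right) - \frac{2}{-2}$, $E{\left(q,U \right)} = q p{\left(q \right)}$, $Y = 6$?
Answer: $\frac{1}{25} \approx 0.04$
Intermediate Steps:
$p{\left(a \right)} = 2 a$
$E{\left(q,U \right)} = 2 q^{2}$ ($E{\left(q,U \right)} = q 2 q = 2 q^{2}$)
$t{\left(O \right)} = 25$ ($t{\left(O \right)} = \left(6 + 2 \cdot 3^{2}\right) - \frac{2}{-2} = \left(6 + 2 \cdot 9\right) - -1 = \left(6 + 18\right) + 1 = 24 + 1 = 25$)
$\frac{1}{t{\left(\left(\left(-1\right) \left(-2\right) \left(-2\right)\right)^{2} \right)}} = \frac{1}{25}$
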